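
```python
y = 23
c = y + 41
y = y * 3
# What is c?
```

Trace:
`y = 23` → y = 23
`c = y + 41` → c = 64
`y = y * 3` → y = 69
So c = 64

Answer: 64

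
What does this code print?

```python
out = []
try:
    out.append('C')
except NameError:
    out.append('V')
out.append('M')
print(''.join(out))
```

Execution trace: 'C' (try body, no exception) → 'M' (after the try/except). Output: CM

Answer: CM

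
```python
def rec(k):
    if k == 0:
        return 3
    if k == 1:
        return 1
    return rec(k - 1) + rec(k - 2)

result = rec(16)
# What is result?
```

Build up from base cases: rec(0)=3, rec(1)=1, rec(2)=4, rec(3)=5, rec(4)=9, rec(5)=14, rec(6)=23, ..., rec(16)=2817

Answer: 2817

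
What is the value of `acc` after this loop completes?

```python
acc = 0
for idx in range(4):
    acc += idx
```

Sum of 0 to 3 = 6
`acc` takes the values: 0 → 1 → 3 → 6

Answer: 6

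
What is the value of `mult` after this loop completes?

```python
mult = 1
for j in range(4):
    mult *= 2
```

2^4 = 16
`mult` takes the values: 1 → 2 → 4 → 8 → 16

Answer: 16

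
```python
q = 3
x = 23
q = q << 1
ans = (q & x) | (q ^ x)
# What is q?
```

Trace:
`q = 3` → q = 3
`x = 23` → x = 23
`q = q << 1` → q = 6
`ans = (q & x) | (q ^ x)` → ans = 23
So q = 6

Answer: 6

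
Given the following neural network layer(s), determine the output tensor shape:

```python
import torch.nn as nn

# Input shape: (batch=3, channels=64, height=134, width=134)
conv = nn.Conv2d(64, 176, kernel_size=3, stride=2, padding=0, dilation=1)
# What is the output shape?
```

Input: (3, 64, 134, 134) -> Output: (3, 176, 66, 66)

Answer: (3, 176, 66, 66)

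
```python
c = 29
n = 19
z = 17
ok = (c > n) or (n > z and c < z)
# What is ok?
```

Trace:
`c = 29` → c = 29
`n = 19` → n = 19
`z = 17` → z = 17
`ok = (c > n) or (n > z and c < z)` → ok = True
So ok = True

Answer: True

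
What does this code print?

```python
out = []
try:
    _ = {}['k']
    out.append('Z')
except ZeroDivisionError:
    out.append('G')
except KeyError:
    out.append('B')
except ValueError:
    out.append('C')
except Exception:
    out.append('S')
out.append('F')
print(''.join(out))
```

Execution trace: 'B' (except KeyError) → 'F' (after the try/except). Output: BF

Answer: BF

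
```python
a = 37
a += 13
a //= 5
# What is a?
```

Trace:
`a = 37` → a = 37
`a += 13` → a = 50
`a //= 5` → a = 10
So a = 10

Answer: 10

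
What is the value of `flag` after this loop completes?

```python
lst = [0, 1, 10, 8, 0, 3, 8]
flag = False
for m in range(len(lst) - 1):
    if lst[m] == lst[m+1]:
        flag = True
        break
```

Check consecutive duplicates in [0, 1, 10, 8, 0, 3, 8]
`flag` takes the values: False

Answer: False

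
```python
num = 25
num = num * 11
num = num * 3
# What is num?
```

Trace:
`num = 25` → num = 25
`num = num * 11` → num = 275
`num = num * 3` → num = 825
So num = 825

Answer: 825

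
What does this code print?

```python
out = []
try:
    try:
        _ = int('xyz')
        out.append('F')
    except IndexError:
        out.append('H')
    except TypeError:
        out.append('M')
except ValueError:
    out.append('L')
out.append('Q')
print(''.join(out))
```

Execution trace: 'L' (outer except ValueError) → 'Q' (after the try/except). Output: LQ

Answer: LQ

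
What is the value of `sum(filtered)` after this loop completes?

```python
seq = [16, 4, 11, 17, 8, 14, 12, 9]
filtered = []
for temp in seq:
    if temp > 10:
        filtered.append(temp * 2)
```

Sum of doubled values > 10
`filtered` takes the values: [] → [32] → [32, 22] → [32, 22, 34] → [32, 22, 34, 28] → [32, 22, 34, 28, 24]
So `sum(filtered)` = 140

Answer: 140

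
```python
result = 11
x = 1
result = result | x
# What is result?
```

Trace:
`result = 11` → result = 11
`x = 1` → x = 1
`result = result | x` → result = 11
So result = 11

Answer: 11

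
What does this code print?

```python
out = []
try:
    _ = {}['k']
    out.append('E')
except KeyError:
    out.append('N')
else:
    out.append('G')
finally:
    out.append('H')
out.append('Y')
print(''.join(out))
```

Execution trace: 'N' (except KeyError) → 'H' (finally) → 'Y' (after the try/except). Output: NHY

Answer: NHY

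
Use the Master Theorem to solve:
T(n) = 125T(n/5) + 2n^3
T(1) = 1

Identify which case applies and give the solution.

a=125, b=5, f(n)=2n^3. log_5(125) = 3. Since c=3 = 3, Case 2 applies: T(n) = Θ(n^log_b(a) · log n) = O(n^3 log n).

Answer: O(n^3 log n) - Case 2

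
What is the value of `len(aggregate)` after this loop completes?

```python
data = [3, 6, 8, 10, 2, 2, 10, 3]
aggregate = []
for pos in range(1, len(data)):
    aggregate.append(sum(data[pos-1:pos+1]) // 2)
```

Number of 2-element averages
`aggregate` takes the values: [] → [4] → [4, 7] → [4, 7, 9] → [4, 7, 9, 6] → [4, 7, 9, 6, 2] → [4, 7, 9, 6, 2, 6] → [4, 7, 9, 6, 2, 6, 6]
So `len(aggregate)` = 7

Answer: 7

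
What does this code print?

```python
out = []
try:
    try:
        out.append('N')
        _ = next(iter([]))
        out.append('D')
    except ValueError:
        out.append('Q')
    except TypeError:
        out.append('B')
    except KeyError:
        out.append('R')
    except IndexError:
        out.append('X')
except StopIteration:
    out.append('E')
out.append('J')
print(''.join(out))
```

Execution trace: 'N' (try body) → 'E' (outer except StopIteration) → 'J' (after the try/except). Output: NEJ

Answer: NEJ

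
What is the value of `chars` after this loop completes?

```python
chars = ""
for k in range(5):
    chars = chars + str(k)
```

Concatenate digits 0 to 4
`chars` takes the values: "" → "0" → "01" → "012" → "0123" → "01234"

Answer: "01234"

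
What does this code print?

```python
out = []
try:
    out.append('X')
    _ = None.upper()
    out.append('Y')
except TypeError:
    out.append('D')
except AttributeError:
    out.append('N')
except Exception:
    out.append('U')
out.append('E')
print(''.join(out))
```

Execution trace: 'X' (try body) → 'N' (except AttributeError) → 'E' (after the try/except). Output: XNE

Answer: XNE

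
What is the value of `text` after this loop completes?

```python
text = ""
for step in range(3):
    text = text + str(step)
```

Concatenate digits 0 to 2
`text` takes the values: "" → "0" → "01" → "012"

Answer: "012"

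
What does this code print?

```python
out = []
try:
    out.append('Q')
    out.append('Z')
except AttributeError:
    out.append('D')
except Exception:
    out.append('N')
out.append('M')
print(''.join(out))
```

Execution trace: 'Q' (try body) → 'Z' (try body, no exception) → 'M' (after the try/except). Output: QZM

Answer: QZM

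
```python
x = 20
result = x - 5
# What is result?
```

Trace:
`x = 20` → x = 20
`result = x - 5` → result = 15
So result = 15

Answer: 15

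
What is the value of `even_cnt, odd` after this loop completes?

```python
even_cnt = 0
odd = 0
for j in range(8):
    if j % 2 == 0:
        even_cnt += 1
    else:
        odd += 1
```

Count evens and odds in range(8)
`even_cnt, odd` takes the values: (0, 0) → (1, 0) → (1, 1) → (2, 1) → (2, 2) → (3, 2) → (3, 3) → (4, 3) → (4, 4)

Answer: 4, 4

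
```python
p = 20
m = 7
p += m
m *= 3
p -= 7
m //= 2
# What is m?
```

Trace:
`p = 20` → p = 20
`m = 7` → m = 7
`p += m` → p = 27
`m *= 3` → m = 21
`p -= 7` → p = 20
`m //= 2` → m = 10
So m = 10

Answer: 10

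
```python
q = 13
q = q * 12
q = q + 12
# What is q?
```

Trace:
`q = 13` → q = 13
`q = q * 12` → q = 156
`q = q + 12` → q = 168
So q = 168

Answer: 168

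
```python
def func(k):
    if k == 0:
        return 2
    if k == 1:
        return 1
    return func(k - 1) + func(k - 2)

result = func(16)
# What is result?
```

Build up from base cases: func(0)=2, func(1)=1, func(2)=3, func(3)=4, func(4)=7, func(5)=11, func(6)=18, ..., func(16)=2207

Answer: 2207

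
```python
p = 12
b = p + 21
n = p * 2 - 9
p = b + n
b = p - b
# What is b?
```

Trace:
`p = 12` → p = 12
`b = p + 21` → b = 33
`n = p * 2 - 9` → n = 15
`p = b + n` → p = 48
`b = p - b` → b = 15
So b = 15

Answer: 15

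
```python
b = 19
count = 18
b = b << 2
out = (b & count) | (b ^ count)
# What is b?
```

Trace:
`b = 19` → b = 19
`count = 18` → count = 18
`b = b << 2` → b = 76
`out = (b & count) | (b ^ count)` → out = 94
So b = 76

Answer: 76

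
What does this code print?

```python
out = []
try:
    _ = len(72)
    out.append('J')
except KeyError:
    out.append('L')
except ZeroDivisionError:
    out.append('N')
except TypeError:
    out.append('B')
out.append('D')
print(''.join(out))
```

Execution trace: 'B' (except TypeError) → 'D' (after the try/except). Output: BD

Answer: BD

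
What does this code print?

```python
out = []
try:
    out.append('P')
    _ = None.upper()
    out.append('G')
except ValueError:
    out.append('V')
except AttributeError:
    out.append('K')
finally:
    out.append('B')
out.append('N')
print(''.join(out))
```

Execution trace: 'P' (try body) → 'K' (except AttributeError) → 'B' (finally) → 'N' (after the try/except). Output: PKBN

Answer: PKBN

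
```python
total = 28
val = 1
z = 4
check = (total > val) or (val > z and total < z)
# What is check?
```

Trace:
`total = 28` → total = 28
`val = 1` → val = 1
`z = 4` → z = 4
`check = (total > val) or (val > z and total < z)` → check = True
So check = True

Answer: True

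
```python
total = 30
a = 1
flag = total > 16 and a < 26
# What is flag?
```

Trace:
`total = 30` → total = 30
`a = 1` → a = 1
`flag = total > 16 and a < 26` → flag = True
So flag = True

Answer: True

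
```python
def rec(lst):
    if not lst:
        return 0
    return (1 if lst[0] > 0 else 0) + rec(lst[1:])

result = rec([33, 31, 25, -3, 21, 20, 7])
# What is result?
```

Count of positive elements in [33, 31, 25, -3, 21, 20, 7] = 6

Answer: 6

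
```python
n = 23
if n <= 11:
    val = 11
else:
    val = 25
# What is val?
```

Trace:
`n = 23` → n = 23
`if n <= 11: ...` → n <= 11 is False, take else branch → val = 25
So val = 25

Answer: 25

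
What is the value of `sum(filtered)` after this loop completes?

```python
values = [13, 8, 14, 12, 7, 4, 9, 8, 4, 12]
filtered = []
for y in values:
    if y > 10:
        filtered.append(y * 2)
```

Sum of doubled values > 10
`filtered` takes the values: [] → [26] → [26, 28] → [26, 28, 24] → [26, 28, 24, 24]
So `sum(filtered)` = 102

Answer: 102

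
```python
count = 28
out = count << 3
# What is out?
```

Trace:
`count = 28` → count = 28
`out = count << 3` → out = 224
So out = 224

Answer: 224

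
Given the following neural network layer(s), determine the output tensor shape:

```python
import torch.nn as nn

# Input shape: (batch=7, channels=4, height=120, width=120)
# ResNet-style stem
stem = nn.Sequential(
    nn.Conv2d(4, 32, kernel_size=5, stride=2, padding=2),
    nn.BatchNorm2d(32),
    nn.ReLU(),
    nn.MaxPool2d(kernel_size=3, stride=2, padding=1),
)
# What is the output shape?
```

Input: (7, 4, 120, 120) -> after Conv2d 5x5 stride=2: (7, 32, 60, 60) -> Output: (7, 32, 30, 30)

Answer: (7, 32, 30, 30)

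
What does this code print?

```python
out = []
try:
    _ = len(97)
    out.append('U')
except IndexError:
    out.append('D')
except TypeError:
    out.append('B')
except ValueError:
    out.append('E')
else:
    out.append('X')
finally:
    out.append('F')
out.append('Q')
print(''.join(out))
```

Execution trace: 'B' (except TypeError) → 'F' (finally) → 'Q' (after the try/except). Output: BFQ

Answer: BFQ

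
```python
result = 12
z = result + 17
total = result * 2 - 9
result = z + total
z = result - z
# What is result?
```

Trace:
`result = 12` → result = 12
`z = result + 17` → z = 29
`total = result * 2 - 9` → total = 15
`result = z + total` → result = 44
`z = result - z` → z = 15
So result = 44

Answer: 44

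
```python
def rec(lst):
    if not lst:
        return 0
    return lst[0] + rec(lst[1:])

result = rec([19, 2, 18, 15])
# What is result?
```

19 + 2 + 18 + 15 + 0 = 54

Answer: 54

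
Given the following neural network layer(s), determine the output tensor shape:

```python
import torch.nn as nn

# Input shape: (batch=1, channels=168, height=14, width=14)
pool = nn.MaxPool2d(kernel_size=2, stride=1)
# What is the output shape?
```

Input: (1, 168, 14, 14) -> Output: (1, 168, 13, 13)

Answer: (1, 168, 13, 13)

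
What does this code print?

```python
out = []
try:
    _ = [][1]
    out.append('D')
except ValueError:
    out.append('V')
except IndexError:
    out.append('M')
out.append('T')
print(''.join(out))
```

Execution trace: 'M' (except IndexError) → 'T' (after the try/except). Output: MT

Answer: MT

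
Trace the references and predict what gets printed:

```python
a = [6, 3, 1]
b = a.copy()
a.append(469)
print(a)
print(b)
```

Key concept: list.copy() creates independent copy.
Step by step:
`a = [6, 3, 1]` → a = [6, 3, 1]
`b = a.copy()` → b = [6, 3, 1]
`a.append(469)` → a = [6, 3, 1, 469]
`print(a)` → prints [6, 3, 1, 469]
`print(b)` → prints [6, 3, 1]

Answer:
[6, 3, 1, 469]
[6, 3, 1]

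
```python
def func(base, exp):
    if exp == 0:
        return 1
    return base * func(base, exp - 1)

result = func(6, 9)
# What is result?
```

func(6, 9) = 6 * 6 * 6 * 6 * 6 * 6 * 6 * 6 * 6 = 10077696

Answer: 10077696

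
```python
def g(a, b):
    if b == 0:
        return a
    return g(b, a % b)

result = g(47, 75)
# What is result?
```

g(47, 75) -> g(75, 47) -> g(47, 28) -> g(28, 19) -> g(19, 9) -> g(9, 1) -> g(1, 0) -> 1

Answer: 1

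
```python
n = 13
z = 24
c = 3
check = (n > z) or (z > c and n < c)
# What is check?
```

Trace:
`n = 13` → n = 13
`z = 24` → z = 24
`c = 3` → c = 3
`check = (n > z) or (z > c and n < c)` → check = False
So check = False

Answer: False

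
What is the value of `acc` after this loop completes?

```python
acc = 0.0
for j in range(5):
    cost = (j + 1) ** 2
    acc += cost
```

Sum of squared losses 1² + 2² + ... + 5²
`acc` takes the values: 0.0 → 1.0 → 5.0 → 14.0 → 30.0 → 55.0

Answer: 55.0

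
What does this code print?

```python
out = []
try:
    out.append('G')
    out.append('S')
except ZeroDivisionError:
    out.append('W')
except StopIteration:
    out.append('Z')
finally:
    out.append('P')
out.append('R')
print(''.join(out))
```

Execution trace: 'G' (try body) → 'S' (try body, no exception) → 'P' (finally) → 'R' (after the try/except). Output: GSPR

Answer: GSPR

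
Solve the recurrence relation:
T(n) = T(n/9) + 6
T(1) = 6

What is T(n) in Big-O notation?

Each step divides n by 9 and adds 6. After log_9(n) steps we reach T(1)=6. So T(n) = 6·log_9(n) + 6 = O(log n).

Answer: O(log n)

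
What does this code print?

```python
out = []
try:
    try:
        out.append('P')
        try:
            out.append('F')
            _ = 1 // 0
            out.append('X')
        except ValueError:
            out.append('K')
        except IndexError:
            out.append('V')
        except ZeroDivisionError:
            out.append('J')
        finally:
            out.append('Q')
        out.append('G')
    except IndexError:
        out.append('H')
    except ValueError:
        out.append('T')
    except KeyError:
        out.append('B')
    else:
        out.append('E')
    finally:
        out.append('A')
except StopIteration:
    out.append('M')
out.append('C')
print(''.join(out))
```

Execution trace: 'P' (try body) → 'F' (inner try body) → 'J' (inner except ZeroDivisionError) → 'Q' (inner finally) → 'G' (try body, no exception) → 'E' (else) → 'A' (finally) → 'C' (after the try/except). Output: PFJQGEAC

Answer: PFJQGEAC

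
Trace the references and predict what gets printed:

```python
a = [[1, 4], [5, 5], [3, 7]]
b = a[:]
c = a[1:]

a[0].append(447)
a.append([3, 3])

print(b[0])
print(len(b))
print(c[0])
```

Key concept: slice with nested mutation.
Step by step:
`a = [[1, 4], [5, 5], [3, 7]]` → a = [[1, 4], [5, 5], [3, 7]]
`b = a[:]` → b = [[1, 4], [5, 5], [3, 7]]
`c = a[1:]` → c = [[5, 5], [3, 7]]
`a[0].append(447)` → a = [[1, 4, 447], [5, 5], [3, 7]]; b = [[1, 4, 447], [5, 5], [3, 7]]
`a.append([3, 3])` → a = [[1, 4, 447], [5, 5], [3, 7], [3, 3]]
`print(b[0])` → prints [1, 4, 447]
`print(len(b))` → prints 3
`print(c[0])` → prints [5, 5]

Answer:
[1, 4, 447]
3
[5, 5]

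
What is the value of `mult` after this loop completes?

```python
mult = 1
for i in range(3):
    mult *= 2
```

2^3 = 8
`mult` takes the values: 1 → 2 → 4 → 8

Answer: 8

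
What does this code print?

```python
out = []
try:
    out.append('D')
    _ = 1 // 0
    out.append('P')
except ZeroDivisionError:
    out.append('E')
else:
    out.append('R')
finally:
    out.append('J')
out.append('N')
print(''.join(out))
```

Execution trace: 'D' (try body) → 'E' (except ZeroDivisionError) → 'J' (finally) → 'N' (after the try/except). Output: DEJN

Answer: DEJN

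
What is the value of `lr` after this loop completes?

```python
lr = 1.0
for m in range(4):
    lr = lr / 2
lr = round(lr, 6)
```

Halving LR 4 times: 1 / 2^4
`lr` takes the values: 1.0 → 0.5 → 0.25 → 0.125 → 0.0625

Answer: 0.0625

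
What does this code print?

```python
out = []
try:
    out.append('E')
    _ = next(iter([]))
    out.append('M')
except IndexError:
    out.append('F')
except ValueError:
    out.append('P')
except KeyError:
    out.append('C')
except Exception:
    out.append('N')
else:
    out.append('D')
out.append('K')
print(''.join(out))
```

Execution trace: 'E' (try body) → 'N' (except Exception) → 'K' (after the try/except). Output: ENK

Answer: ENK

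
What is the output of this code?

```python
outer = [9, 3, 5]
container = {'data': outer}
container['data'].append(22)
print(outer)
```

Key concept: dict holds reference to list.
Step by step:
`outer = [9, 3, 5]` → outer = [9, 3, 5]
`container = {'data': outer}` → container = {'data': [9, 3, 5]}
`container['data'].append(22)` → outer = [9, 3, 5, 22]; container = {'data': [9, 3, 5, 22]}
`print(outer)` → prints [9, 3, 5, 22]

Answer: [9, 3, 5, 22]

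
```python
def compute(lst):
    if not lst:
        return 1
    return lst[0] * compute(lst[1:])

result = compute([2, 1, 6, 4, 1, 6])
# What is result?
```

Product over [2, 1, 6, 4, 1, 6] = 2 * 1 * 6 * 4 * 1 * 6 = 288

Answer: 288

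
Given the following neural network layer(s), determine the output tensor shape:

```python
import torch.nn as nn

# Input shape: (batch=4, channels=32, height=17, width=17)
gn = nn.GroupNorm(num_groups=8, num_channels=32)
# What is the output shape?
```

Input: (4, 32, 17, 17) -> Output: (4, 32, 17, 17)

Answer: (4, 32, 17, 17)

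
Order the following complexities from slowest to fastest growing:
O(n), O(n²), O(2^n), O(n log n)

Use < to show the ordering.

Ordered by growth rate: O(n) < O(n log n) < O(n²) < O(2^n)

Answer: O(n) < O(n log n) < O(n²) < O(2^n)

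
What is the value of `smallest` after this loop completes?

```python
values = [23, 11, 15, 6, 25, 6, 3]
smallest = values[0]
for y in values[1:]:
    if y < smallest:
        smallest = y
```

Minimum of [23, 11, 15, 6, 25, 6, 3]
`smallest` takes the values: 23 → 11 → 6 → 3

Answer: 3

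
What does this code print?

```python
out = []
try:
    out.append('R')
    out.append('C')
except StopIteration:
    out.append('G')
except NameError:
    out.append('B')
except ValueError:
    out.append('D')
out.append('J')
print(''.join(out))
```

Execution trace: 'R' (try body) → 'C' (try body, no exception) → 'J' (after the try/except). Output: RCJ

Answer: RCJ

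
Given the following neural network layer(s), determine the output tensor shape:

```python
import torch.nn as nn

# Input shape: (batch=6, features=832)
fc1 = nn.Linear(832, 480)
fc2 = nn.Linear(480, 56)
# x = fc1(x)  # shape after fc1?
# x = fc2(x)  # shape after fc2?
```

Input: (6, 832) -> after fc1: (6, 480) -> Output: (6, 56)

Answer: (6, 56)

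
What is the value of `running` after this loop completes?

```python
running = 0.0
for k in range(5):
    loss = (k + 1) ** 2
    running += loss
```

Sum of squared losses 1² + 2² + ... + 5²
`running` takes the values: 0.0 → 1.0 → 5.0 → 14.0 → 30.0 → 55.0

Answer: 55.0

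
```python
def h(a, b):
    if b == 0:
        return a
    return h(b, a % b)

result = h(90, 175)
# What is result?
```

h(90, 175) -> h(175, 90) -> h(90, 85) -> h(85, 5) -> h(5, 0) -> 5

Answer: 5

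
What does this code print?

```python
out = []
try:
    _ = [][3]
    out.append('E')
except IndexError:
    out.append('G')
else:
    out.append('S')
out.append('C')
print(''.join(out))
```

Execution trace: 'G' (except IndexError) → 'C' (after the try/except). Output: GC

Answer: GC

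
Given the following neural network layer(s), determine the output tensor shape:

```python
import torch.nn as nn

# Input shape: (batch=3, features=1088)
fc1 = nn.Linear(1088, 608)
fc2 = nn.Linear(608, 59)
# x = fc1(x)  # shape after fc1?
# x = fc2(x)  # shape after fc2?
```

Input: (3, 1088) -> after fc1: (3, 608) -> Output: (3, 59)

Answer: (3, 59)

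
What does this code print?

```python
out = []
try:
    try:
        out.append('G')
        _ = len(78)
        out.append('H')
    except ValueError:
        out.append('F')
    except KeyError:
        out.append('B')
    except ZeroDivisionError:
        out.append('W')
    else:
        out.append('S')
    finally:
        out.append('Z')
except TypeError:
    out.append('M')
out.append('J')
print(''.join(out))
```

Execution trace: 'G' (try body) → 'Z' (finally) → 'M' (outer except TypeError) → 'J' (after the try/except). Output: GZMJ

Answer: GZMJ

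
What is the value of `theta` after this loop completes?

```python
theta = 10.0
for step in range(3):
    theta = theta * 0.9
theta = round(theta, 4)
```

Exponential decay: 10.0 * 0.9^3
`theta` takes the values: 10.0 → 9.0 → 8.1 → 7.29

Answer: 7.29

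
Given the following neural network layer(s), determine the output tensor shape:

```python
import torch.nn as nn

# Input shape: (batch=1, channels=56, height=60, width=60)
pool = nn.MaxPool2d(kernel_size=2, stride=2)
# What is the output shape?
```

Input: (1, 56, 60, 60) -> Output: (1, 56, 30, 30)

Answer: (1, 56, 30, 30)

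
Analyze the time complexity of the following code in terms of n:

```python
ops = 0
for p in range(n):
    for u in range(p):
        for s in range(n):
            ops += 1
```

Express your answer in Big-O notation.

Each loop level contributes: n × n × n. Multiplying the contributions gives O(n^3).

Answer: O(n^3)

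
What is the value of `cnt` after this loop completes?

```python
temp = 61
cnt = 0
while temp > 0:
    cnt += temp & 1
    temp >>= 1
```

Count set bits in 61 (binary: 0b111101)
`cnt` takes the values: 0 → 1 → 2 → 3 → 4 → 5

Answer: 5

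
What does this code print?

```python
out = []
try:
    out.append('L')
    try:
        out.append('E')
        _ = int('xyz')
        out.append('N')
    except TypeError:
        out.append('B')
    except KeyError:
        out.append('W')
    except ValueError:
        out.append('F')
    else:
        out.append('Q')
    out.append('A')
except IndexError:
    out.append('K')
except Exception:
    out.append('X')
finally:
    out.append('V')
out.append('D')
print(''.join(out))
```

Execution trace: 'L' (try body) → 'E' (inner try body) → 'F' (inner except ValueError) → 'A' (try body, no exception) → 'V' (finally) → 'D' (after the try/except). Output: LEFAVD

Answer: LEFAVD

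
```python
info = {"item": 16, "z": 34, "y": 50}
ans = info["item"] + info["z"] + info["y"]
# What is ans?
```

Trace:
`info = {"item": 16, "z": 34, "y": 50}` → info = {'item': 16, 'z': 34, 'y': 50}
`ans = info["item"] + info["z"] + info["y"]` → ans = 100
So ans = 100

Answer: 100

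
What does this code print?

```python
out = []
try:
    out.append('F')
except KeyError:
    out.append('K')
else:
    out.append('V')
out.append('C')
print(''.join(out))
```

Execution trace: 'F' (try body, no exception) → 'V' (else) → 'C' (after the try/except). Output: FVC

Answer: FVC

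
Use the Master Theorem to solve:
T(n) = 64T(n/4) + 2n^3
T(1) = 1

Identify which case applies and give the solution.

a=64, b=4, f(n)=2n^3. log_4(64) = 3. Since c=3 = 3, Case 2 applies: T(n) = Θ(n^log_b(a) · log n) = O(n^3 log n).

Answer: O(n^3 log n) - Case 2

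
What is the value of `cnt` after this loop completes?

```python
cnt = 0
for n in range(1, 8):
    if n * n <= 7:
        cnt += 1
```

Count numbers where n² ≤ 7
`cnt` takes the values: 0 → 1 → 2

Answer: 2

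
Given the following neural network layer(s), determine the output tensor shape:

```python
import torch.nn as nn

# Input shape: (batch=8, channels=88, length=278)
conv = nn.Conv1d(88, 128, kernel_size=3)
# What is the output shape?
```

Input: (8, 88, 278) -> Output: (8, 128, 276)

Answer: (8, 128, 276)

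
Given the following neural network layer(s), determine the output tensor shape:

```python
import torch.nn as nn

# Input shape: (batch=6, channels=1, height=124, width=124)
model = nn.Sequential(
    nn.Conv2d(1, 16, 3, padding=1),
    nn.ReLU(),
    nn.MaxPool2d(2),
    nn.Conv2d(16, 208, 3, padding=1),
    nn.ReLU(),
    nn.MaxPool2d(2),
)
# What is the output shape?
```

Input: (6, 1, 124, 124) -> after first Conv2d: (6, 16, 124, 124) -> after first MaxPool2d: (6, 16, 62, 62) -> after second Conv2d: (6, 208, 62, 62) -> Output: (6, 208, 31, 31)

Answer: (6, 208, 31, 31)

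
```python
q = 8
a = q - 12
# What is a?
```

Trace:
`q = 8` → q = 8
`a = q - 12` → a = -4
So a = -4

Answer: -4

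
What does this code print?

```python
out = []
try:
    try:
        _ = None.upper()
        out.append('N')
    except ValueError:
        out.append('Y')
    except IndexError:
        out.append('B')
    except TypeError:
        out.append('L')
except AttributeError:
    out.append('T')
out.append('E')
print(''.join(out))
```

Execution trace: 'T' (outer except AttributeError) → 'E' (after the try/except). Output: TE

Answer: TE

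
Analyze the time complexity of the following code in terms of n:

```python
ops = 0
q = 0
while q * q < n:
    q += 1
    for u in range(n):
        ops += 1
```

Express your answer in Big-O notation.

Each loop level contributes: √n × n. Multiplying the contributions gives O(n√n).

Answer: O(n√n)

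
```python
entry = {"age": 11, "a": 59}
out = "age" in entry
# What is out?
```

Trace:
`entry = {"age": 11, "a": 59}` → entry = {'age': 11, 'a': 59}
`out = "age" in entry` → out = True
So out = True

Answer: True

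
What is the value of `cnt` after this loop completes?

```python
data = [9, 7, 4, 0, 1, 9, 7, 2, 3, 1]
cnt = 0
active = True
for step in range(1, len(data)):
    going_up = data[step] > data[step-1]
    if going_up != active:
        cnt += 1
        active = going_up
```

Count direction changes in [9, 7, 4, 0, 1, 9, 7, 2, 3, 1]
`cnt` takes the values: 0 → 1 → 2 → 3 → 4 → 5

Answer: 5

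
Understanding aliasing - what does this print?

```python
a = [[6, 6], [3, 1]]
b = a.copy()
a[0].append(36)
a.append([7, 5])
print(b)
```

Key concept: shallow copy with nested lists.
Step by step:
`a = [[6, 6], [3, 1]]` → a = [[6, 6], [3, 1]]
`b = a.copy()` → b = [[6, 6], [3, 1]]
`a[0].append(36)` → a = [[6, 6, 36], [3, 1]]; b = [[6, 6, 36], [3, 1]]
`a.append([7, 5])` → a = [[6, 6, 36], [3, 1], [7, 5]]
`print(b)` → prints [[6, 6, 36], [3, 1]]

Answer: [[6, 6, 36], [3, 1]]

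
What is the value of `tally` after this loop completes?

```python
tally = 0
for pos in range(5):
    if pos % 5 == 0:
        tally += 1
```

Count numbers divisible by 5 in range(5)
`tally` takes the values: 0 → 1

Answer: 1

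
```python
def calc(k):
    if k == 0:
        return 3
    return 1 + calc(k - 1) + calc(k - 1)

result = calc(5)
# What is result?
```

calc(k) = 1 + 2·calc(k-1), calc(0)=3. Closed form: (3+1)·2^5 - 1 = 127.

Answer: 127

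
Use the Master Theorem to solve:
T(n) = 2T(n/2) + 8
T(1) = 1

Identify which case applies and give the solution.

a=2, b=2, f(n)=8. log_2(2) = 1. Since c=0 < 1, Case 1 applies: T(n) = Θ(n^log_b(a)) = O(n).

Answer: O(n) - Case 1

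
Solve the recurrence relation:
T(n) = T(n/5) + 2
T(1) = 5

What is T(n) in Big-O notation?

Each step divides n by 5 and adds 2. After log_5(n) steps we reach T(1)=5. So T(n) = 2·log_5(n) + 5 = O(log n).

Answer: O(log n)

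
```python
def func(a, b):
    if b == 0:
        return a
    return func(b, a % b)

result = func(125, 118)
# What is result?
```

func(125, 118) -> func(118, 7) -> func(7, 6) -> func(6, 1) -> func(1, 0) -> 1

Answer: 1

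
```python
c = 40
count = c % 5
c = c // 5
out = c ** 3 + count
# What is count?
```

Trace:
`c = 40` → c = 40
`count = c % 5` → count = 0
`c = c // 5` → c = 8
`out = c ** 3 + count` → out = 512
So count = 0

Answer: 0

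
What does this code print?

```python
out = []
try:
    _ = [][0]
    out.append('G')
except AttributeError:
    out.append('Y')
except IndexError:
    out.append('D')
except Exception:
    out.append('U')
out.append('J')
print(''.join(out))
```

Execution trace: 'D' (except IndexError) → 'J' (after the try/except). Output: DJ

Answer: DJ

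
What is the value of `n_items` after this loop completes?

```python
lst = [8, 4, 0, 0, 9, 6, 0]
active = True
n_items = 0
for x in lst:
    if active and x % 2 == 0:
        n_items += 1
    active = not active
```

Count even values at even positions
`n_items` takes the values: 0 → 1 → 2 → 3

Answer: 3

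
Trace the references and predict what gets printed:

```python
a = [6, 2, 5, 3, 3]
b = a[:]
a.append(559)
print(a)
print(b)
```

Key concept: slice [:] creates copy.
Step by step:
`a = [6, 2, 5, 3, 3]` → a = [6, 2, 5, 3, 3]
`b = a[:]` → b = [6, 2, 5, 3, 3]
`a.append(559)` → a = [6, 2, 5, 3, 3, 559]
`print(a)` → prints [6, 2, 5, 3, 3, 559]
`print(b)` → prints [6, 2, 5, 3, 3]

Answer:
[6, 2, 5, 3, 3, 559]
[6, 2, 5, 3, 3]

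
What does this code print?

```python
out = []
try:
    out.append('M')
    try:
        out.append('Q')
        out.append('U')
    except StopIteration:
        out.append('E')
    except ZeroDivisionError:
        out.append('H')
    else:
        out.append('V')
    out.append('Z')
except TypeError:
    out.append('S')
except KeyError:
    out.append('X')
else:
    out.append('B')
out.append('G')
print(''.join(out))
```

Execution trace: 'M' (try body) → 'Q' (inner try body) → 'U' (inner try body, no exception) → 'V' (inner else) → 'Z' (try body, no exception) → 'B' (else) → 'G' (after the try/except). Output: MQUVZBG

Answer: MQUVZBG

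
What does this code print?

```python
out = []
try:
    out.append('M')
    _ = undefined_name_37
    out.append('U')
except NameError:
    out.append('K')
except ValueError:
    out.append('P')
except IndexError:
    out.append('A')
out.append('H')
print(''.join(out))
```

Execution trace: 'M' (try body) → 'K' (except NameError) → 'H' (after the try/except). Output: MKH

Answer: MKH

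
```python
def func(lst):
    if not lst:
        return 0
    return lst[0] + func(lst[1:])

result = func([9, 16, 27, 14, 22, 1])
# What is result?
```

9 + 16 + 27 + 14 + 22 + 1 + 0 = 89

Answer: 89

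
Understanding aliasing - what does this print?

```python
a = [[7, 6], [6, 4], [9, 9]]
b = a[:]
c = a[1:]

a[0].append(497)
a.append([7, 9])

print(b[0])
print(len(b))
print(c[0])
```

Key concept: slice with nested mutation.
Step by step:
`a = [[7, 6], [6, 4], [9, 9]]` → a = [[7, 6], [6, 4], [9, 9]]
`b = a[:]` → b = [[7, 6], [6, 4], [9, 9]]
`c = a[1:]` → c = [[6, 4], [9, 9]]
`a[0].append(497)` → a = [[7, 6, 497], [6, 4], [9, 9]]; b = [[7, 6, 497], [6, 4], [9, 9]]
`a.append([7, 9])` → a = [[7, 6, 497], [6, 4], [9, 9], [7, 9]]
`print(b[0])` → prints [7, 6, 497]
`print(len(b))` → prints 3
`print(c[0])` → prints [6, 4]

Answer:
[7, 6, 497]
3
[6, 4]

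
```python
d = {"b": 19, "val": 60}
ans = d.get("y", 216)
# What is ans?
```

Trace:
`d = {"b": 19, "val": 60}` → d = {'b': 19, 'val': 60}
`ans = d.get("y", 216)` → ans = 216
So ans = 216

Answer: 216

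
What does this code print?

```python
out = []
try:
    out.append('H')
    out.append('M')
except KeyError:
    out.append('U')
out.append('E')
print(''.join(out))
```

Execution trace: 'H' (try body) → 'M' (try body, no exception) → 'E' (after the try/except). Output: HME

Answer: HME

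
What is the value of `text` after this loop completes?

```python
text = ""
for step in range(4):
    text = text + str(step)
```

Concatenate digits 0 to 3
`text` takes the values: "" → "0" → "01" → "012" → "0123"

Answer: "0123"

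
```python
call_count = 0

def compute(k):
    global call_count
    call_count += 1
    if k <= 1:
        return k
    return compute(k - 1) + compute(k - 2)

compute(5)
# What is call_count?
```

Calls(k) = 1 + Calls(k-1) + Calls(k-2); Calls(0)=Calls(1)=1. For k=5 this gives 15.

Answer: 15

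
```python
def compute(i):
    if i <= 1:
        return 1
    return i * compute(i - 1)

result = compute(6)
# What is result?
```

compute(6) = 6 * 5 * 4 * 3 * 2 * 1 = 720

Answer: 720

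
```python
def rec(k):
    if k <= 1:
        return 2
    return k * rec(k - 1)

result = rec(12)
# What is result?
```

rec(12) = 12 * 11 * 10 * 9 * 8 * 7 * 6 * 5 * 4 * 3 * 2 * 2 = 958003200

Answer: 958003200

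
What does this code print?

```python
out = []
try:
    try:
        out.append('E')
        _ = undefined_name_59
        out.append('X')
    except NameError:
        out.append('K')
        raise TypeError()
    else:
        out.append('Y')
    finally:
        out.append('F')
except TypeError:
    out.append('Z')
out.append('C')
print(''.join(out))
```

Execution trace: 'E' (inner try body) → 'K' (inner except NameError) → 'F' (inner finally) → 'Z' (outer except TypeError) → 'C' (after the try/except). Output: EKFZC

Answer: EKFZC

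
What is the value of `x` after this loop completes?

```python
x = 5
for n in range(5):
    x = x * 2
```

Multiply by 2, 5 times: 5 * 2^5 = 160
`x` takes the values: 5 → 10 → 20 → 40 → 80 → 160

Answer: 160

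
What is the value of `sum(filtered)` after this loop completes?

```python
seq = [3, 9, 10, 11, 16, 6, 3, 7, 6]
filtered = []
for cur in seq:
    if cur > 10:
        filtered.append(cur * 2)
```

Sum of doubled values > 10
`filtered` takes the values: [] → [22] → [22, 32]
So `sum(filtered)` = 54

Answer: 54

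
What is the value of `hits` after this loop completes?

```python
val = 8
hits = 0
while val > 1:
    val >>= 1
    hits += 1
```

Count right shifts until 1
`hits` takes the values: 0 → 1 → 2 → 3

Answer: 3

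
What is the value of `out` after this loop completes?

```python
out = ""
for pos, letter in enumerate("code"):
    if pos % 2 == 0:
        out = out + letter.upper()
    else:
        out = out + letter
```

Uppercase even positions in 'code'
`out` takes the values: "" → "C" → "Co" → "CoD" → "CoDe"

Answer: "CoDe"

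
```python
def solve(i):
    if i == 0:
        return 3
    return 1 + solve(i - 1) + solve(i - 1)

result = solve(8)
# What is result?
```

solve(i) = 1 + 2·solve(i-1), solve(0)=3. Closed form: (3+1)·2^8 - 1 = 1023.

Answer: 1023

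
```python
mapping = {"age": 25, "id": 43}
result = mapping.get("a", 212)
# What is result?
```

Trace:
`mapping = {"age": 25, "id": 43}` → mapping = {'age': 25, 'id': 43}
`result = mapping.get("a", 212)` → result = 212
So result = 212

Answer: 212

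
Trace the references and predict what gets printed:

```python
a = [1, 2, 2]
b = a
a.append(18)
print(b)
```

Key concept: basic list aliasing.
Step by step:
`a = [1, 2, 2]` → a = [1, 2, 2]
`b = a` → b = [1, 2, 2] (same object as a)
`a.append(18)` → a = [1, 2, 2, 18] (same object as b); b = [1, 2, 2, 18] (same object as a)
`print(b)` → prints [1, 2, 2, 18]

Answer: [1, 2, 2, 18]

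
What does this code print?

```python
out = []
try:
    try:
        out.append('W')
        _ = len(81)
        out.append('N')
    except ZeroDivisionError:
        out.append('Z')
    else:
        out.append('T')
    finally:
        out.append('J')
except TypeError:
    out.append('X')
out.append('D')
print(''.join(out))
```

Execution trace: 'W' (try body) → 'J' (finally) → 'X' (outer except TypeError) → 'D' (after the try/except). Output: WJXD

Answer: WJXD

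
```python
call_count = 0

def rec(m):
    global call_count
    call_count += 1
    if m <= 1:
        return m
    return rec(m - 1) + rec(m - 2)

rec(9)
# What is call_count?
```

Calls(m) = 1 + Calls(m-1) + Calls(m-2); Calls(0)=Calls(1)=1. For m=9 this gives 109.

Answer: 109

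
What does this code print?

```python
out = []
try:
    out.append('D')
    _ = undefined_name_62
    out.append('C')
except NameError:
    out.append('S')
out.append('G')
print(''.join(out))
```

Execution trace: 'D' (try body) → 'S' (except NameError) → 'G' (after the try/except). Output: DSG

Answer: DSG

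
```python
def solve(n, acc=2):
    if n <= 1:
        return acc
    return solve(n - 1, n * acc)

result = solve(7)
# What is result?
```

Accumulator trace (n, acc): (7, 2) -> (6, 14) -> (5, 84) -> (4, 420) -> (3, 1680) -> (2, 5040) -> (1, 10080) -> return 10080

Answer: 10080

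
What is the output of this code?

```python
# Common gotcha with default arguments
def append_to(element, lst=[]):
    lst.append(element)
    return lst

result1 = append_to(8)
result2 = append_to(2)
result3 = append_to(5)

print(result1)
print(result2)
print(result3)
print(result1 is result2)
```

Key concept: mutable default argument gotcha.
Step by step:
`result1 = append_to(8)` → result1 = [8]
`result2 = append_to(2)` → result1 = [8, 2] (same object as result2); result2 = [8, 2] (same object as result1)
`result3 = append_to(5)` → result1 = [8, 2, 5] (same object as result2, result3); result2 = [8, 2, 5] (same object as result1, result3); result3 = [8, 2, 5] (same object as result1, result2)
`print(result1)` → prints [8, 2, 5]
`print(result2)` → prints [8, 2, 5]
`print(result3)` → prints [8, 2, 5]
`print(result1 is result2)` → prints True

Answer:
[8, 2, 5]
[8, 2, 5]
[8, 2, 5]
True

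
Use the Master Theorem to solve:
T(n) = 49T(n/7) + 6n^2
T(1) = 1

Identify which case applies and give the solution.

a=49, b=7, f(n)=6n^2. log_7(49) = 2. Since c=2 = 2, Case 2 applies: T(n) = Θ(n^log_b(a) · log n) = O(n^2 log n).

Answer: O(n^2 log n) - Case 2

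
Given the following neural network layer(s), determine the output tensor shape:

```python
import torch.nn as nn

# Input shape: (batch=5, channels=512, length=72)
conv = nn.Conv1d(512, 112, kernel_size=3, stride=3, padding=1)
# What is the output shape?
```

Input: (5, 512, 72) -> Output: (5, 112, 24)

Answer: (5, 112, 24)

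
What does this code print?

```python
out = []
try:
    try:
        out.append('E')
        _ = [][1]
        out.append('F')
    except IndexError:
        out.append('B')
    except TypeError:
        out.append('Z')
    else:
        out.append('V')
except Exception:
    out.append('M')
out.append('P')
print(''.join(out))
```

Execution trace: 'E' (inner try body) → 'B' (inner except IndexError) → 'P' (after the try/except). Output: EBP

Answer: EBP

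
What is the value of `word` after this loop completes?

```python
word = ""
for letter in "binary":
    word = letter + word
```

Reverse 'binary'
`word` takes the values: "" → "b" → "ib" → "nib" → "anib" → "ranib" → "yranib"

Answer: "yranib"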